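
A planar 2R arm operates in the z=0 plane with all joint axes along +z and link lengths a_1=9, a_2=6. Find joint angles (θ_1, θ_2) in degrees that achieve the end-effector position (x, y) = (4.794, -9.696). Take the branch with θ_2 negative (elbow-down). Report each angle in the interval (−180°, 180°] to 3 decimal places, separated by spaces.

cos θ_2 = (116.9949−9²−6²)/(2·9·6) = -0.0000; θ_2 = -90.0027° (elbow-down)
β = atan2(-9.6960,4.7940) = -63.6908°; ψ = atan2(-6.0000,8.9997) = -33.6909°
θ_1 = β − ψ = -29.9999°

-30.000 -90.003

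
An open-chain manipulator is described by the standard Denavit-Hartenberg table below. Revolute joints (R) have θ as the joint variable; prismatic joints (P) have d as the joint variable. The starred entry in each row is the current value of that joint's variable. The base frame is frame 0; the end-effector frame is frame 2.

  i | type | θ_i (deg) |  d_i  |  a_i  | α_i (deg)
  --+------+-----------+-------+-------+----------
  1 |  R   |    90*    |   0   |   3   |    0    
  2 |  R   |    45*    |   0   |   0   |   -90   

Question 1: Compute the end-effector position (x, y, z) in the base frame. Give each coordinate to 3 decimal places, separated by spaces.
after link 1: o_1 = (0.0000, 3.0000, 0.0000)
after link 2: o_2 = (0.0000, 3.0000, 0.0000)

0.000 3.000 0.000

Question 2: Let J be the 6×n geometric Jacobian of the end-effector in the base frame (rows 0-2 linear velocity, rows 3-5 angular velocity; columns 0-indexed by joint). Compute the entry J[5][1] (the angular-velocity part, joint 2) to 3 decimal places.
axis z_1 = (0.0000,0.0000,1.0000); lever o_n−o_1 = (0.0000,0.0000,0.0000)
cross product → J_v[:, 1] = (0.0000,0.0000,0.0000)
J_ω[:, 1] = z_1
entry J[5][1] = 1.0000

1.000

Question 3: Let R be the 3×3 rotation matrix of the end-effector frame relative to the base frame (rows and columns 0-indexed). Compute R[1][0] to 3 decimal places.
0.707

End-effector x-axis (col 0 of R) = (-0.7071,0.7071,0.0000)
R[1][0] = 0.7071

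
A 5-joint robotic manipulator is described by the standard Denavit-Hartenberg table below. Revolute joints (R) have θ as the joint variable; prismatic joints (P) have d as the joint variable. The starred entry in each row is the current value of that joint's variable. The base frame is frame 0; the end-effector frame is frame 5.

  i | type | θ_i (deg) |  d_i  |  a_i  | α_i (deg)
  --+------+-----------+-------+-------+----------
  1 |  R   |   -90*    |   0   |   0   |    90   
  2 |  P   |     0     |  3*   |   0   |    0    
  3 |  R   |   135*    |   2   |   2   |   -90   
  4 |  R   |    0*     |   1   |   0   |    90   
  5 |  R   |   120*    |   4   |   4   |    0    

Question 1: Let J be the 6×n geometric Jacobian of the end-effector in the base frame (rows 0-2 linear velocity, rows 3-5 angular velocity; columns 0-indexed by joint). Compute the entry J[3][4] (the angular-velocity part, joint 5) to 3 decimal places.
axis z_4 = (-1.0000,-0.0000,0.0000); lever o_n−o_4 = (-4.0000,1.0353,-3.8637)
cross product → J_v[:, 4] = (0.0000,-3.8637,-1.0353)
J_ω[:, 4] = z_4
entry J[3][4] = -1.0000

-1.000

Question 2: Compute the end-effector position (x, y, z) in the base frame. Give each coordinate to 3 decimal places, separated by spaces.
-9.000 3.157 -3.157

after link 1: o_1 = (0.0000, 0.0000, 0.0000)
after link 2: o_2 = (-3.0000, -0.0000, 0.0000)
after link 3: o_3 = (-5.0000, 1.4142, 1.4142)
after link 4: o_4 = (-5.0000, 2.1213, 0.7071)
after link 5: o_5 = (-9.0000, 3.1566, -3.1566)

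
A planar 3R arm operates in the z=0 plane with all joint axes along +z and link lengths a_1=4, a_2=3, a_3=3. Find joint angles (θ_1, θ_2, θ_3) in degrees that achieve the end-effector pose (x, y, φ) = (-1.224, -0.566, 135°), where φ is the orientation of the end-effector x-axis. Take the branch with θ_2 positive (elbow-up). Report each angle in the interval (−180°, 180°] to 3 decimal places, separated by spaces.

-120.007 135.009 119.999

wrist centre = target − a_3·(cos φ, sin φ) = (0.8973, -2.6873)
cos θ_2 = (8.0269−4²−3²)/(2·4·3) = -0.7072; θ_2 = 135.0087° (elbow-up)
β = atan2(-2.6873,0.8973) = -71.5354°; ψ = atan2(2.1210,1.8784) = 48.4719°
θ_1 = β − ψ = -120.0072°
θ_3 = φ − θ_1 − θ_2 = 119.9986° (wrapped to (-180°,180°])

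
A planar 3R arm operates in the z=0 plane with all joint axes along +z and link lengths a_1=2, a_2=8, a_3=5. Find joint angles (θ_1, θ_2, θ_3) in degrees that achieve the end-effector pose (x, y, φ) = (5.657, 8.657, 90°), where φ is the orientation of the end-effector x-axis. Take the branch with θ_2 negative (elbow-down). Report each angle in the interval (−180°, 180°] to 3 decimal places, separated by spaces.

wrist centre = target − a_3·(cos φ, sin φ) = (5.6570, 3.6570)
cos θ_2 = (45.3753−2²−8²)/(2·2·8) = -0.7070; θ_2 = -134.9931° (elbow-down)
β = atan2(3.6570,5.6570) = 32.8809°; ψ = atan2(-5.6575,-3.6562) = -122.8725°
θ_1 = β − ψ = 155.7534°
θ_3 = φ − θ_1 − θ_2 = 69.2397° (wrapped to (-180°,180°])

155.753 -134.993 69.240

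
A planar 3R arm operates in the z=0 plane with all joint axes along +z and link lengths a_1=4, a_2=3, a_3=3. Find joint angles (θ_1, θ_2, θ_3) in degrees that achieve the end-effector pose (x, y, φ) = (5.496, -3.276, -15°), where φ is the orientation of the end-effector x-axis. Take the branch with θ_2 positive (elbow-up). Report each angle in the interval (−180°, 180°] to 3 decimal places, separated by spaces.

wrist centre = target − a_3·(cos φ, sin φ) = (2.5982, -2.4995)
cos θ_2 = (12.9985−4²−3²)/(2·4·3) = -0.5001; θ_2 = 120.0042° (elbow-up)
β = atan2(-2.4995,2.5982) = -43.8910°; ψ = atan2(2.5980,2.4998) = 46.1031°
θ_1 = β − ψ = -89.9941°
θ_3 = φ − θ_1 − θ_2 = -45.0101° (wrapped to (-180°,180°])

-89.994 120.004 -45.010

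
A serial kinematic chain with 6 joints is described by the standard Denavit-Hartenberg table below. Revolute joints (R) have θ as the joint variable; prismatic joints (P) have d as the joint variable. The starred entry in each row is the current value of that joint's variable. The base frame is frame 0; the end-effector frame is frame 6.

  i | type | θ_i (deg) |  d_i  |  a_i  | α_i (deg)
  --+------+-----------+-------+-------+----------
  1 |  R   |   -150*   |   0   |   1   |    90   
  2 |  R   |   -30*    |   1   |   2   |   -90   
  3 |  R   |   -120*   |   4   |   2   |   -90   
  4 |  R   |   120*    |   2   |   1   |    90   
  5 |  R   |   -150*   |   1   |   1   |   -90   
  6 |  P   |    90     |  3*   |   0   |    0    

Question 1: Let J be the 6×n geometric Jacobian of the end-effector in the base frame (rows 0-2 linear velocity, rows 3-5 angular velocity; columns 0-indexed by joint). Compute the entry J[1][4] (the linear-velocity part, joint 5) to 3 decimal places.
axis z_4 = (0.1663,0.9620,-0.2165); lever o_n−o_4 = (3.2092,0.6132,0.5703)
cross product → J_v[:, 4] = (0.6814,-0.7896,-2.9853)
J_ω[:, 4] = z_4
entry J[1][4] = -0.7896

-0.790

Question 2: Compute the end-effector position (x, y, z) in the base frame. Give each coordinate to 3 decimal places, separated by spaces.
after link 1: o_1 = (-0.8660, -0.5000, 0.0000)
after link 2: o_2 = (-2.8660, -0.5000, -1.0000)
after link 3: o_3 = (-4.7141, 0.4330, 2.9641)
after link 4: o_4 = (-6.1091, 0.2823, 1.2231)
after link 5: o_5 = (-5.8430, 1.4463, 1.9808)
after link 6: o_6 = (-2.9000, 0.8955, 1.7933)

-2.900 0.895 1.793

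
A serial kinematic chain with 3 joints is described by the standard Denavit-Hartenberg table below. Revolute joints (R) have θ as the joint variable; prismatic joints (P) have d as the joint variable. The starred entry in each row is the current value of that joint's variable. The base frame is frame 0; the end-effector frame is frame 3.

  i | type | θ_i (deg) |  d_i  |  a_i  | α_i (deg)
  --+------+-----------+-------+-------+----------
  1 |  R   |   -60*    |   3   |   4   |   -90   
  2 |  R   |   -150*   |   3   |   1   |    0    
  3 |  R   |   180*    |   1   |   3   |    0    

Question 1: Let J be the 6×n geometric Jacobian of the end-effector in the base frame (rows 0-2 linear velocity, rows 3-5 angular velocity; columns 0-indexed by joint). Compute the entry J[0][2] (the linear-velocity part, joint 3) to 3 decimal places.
axis z_2 = (0.8660,0.5000,0.0000); lever o_n−o_2 = (2.1651,-1.7500,-1.5000)
cross product → J_v[:, 2] = (-0.7500,1.2990,-2.5981)
J_ω[:, 2] = z_2
entry J[0][2] = -0.7500

-0.750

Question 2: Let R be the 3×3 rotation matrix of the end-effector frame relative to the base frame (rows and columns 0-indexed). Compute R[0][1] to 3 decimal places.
-0.250

End-effector y-axis (col 1 of R) = (-0.2500,0.4330,-0.8660)
R[0][1] = -0.2500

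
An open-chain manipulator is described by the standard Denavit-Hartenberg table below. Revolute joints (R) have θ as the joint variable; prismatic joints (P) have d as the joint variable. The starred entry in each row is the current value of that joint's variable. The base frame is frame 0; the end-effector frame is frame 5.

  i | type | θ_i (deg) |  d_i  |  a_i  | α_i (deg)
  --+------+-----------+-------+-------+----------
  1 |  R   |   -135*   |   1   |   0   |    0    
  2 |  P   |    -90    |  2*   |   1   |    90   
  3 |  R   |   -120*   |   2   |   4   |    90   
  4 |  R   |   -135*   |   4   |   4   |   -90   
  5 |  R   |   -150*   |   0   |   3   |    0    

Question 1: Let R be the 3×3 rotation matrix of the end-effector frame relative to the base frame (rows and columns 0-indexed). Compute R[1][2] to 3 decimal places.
End-effector z-axis (col 2 of R) = (-0.2500,-0.7500,-0.6124)
R[1][2] = -0.7500

-0.750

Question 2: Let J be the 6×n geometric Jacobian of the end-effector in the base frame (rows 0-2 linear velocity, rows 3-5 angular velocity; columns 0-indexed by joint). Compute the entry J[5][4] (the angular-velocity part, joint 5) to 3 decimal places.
-0.612

axis z_4 = (-0.2500,-0.7500,-0.6124); lever o_n−o_4 = (2.8671,-0.2690,-0.8410)
cross product → J_v[:, 4] = (0.4660,-1.9660,2.2176)
J_ω[:, 4] = z_4
entry J[5][4] = -0.6124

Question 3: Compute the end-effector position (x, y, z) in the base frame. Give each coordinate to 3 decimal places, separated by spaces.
4.438 -3.011 3.144

after link 1: o_1 = (0.0000, 0.0000, 1.0000)
after link 2: o_2 = (-0.7071, 0.7071, 3.0000)
after link 3: o_3 = (2.1213, 0.7071, -0.4641)
after link 4: o_4 = (1.5708, -2.7424, 3.9854)
after link 5: o_5 = (4.4379, -3.0114, 3.1444)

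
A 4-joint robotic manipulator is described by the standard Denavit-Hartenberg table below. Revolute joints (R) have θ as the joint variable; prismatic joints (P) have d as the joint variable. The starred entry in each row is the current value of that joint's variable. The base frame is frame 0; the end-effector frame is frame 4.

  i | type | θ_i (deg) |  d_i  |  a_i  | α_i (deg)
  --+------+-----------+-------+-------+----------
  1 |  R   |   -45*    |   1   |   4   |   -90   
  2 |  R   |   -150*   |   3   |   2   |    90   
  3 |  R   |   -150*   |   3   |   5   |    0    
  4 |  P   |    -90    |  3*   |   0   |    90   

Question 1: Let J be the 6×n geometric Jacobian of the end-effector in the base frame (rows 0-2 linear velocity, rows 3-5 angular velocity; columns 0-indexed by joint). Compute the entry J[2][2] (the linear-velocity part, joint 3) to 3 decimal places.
axis z_2 = (-0.3536,0.3536,-0.8660); lever o_n−o_2 = (-1.2374,-2.2981,-7.3612)
cross product → J_v[:, 2] = (-4.5928,-1.5309,1.2500)
J_ω[:, 2] = z_2
entry J[2][2] = 1.2500

1.250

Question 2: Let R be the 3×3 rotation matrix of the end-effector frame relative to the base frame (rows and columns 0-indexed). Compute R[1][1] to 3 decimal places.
End-effector y-axis (col 1 of R) = (-0.3536,0.3536,-0.8660)
R[1][1] = 0.3536

0.354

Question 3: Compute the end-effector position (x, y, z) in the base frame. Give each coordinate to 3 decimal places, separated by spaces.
2.488 -1.780 -5.361

after link 1: o_1 = (2.8284, -2.8284, 1.0000)
after link 2: o_2 = (3.7250, 0.5176, 2.0000)
after link 3: o_3 = (3.5482, -2.8411, -2.7631)
after link 4: o_4 = (2.4876, -1.7805, -5.3612)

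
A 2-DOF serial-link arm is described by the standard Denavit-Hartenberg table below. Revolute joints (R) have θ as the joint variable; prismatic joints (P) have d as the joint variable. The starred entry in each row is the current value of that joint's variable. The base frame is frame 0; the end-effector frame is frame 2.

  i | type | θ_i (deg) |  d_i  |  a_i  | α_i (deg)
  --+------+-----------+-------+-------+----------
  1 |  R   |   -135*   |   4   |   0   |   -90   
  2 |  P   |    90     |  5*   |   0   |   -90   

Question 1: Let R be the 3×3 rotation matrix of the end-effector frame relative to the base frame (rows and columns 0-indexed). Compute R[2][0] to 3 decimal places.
End-effector x-axis (col 0 of R) = (0.0000,-0.0000,-1.0000)
R[2][0] = -1.0000

-1.000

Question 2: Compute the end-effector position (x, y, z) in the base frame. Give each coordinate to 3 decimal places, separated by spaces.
3.536 -3.536 4.000

after link 1: o_1 = (0.0000, 0.0000, 4.0000)
after link 2: o_2 = (3.5355, -3.5355, 4.0000)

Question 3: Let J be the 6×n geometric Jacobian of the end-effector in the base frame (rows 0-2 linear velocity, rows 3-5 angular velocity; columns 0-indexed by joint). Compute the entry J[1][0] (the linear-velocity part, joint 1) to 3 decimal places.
3.536

axis z_0 = ẑ; lever o_n−o_0 = (3.5355,-3.5355,4.0000)
cross product → J_v[:, 0] = (3.5355,3.5355,-0.0000)
J_ω[:, 0] = z_0
entry J[1][0] = 3.5355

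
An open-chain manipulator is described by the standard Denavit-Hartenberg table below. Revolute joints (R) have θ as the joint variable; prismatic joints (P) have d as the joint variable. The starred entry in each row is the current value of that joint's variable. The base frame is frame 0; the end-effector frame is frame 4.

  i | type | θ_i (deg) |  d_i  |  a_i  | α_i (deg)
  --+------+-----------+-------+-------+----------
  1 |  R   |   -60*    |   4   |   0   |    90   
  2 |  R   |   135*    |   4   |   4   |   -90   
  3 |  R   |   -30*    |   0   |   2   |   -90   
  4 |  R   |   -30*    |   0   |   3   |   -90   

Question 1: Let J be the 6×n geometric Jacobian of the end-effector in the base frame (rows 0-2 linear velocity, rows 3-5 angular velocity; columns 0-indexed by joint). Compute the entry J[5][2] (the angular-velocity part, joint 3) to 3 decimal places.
-0.707

axis z_2 = (-0.3536,0.6124,-0.7071); lever o_n−o_2 = (-3.9292,2.2075,1.7551)
cross product → J_v[:, 2] = (2.6357,3.3989,1.6257)
J_ω[:, 2] = z_2
entry J[5][2] = -0.7071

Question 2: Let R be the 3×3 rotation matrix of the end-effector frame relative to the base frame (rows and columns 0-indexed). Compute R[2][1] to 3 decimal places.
-0.354

End-effector y-axis (col 1 of R) = (-0.5732,-0.7392,-0.3536)
R[2][1] = -0.3536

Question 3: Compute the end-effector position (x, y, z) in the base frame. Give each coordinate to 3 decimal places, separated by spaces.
-8.808 2.657 8.584

after link 1: o_1 = (0.0000, 0.0000, 4.0000)
after link 2: o_2 = (-4.8783, 0.4495, 6.8284)
after link 3: o_3 = (-6.3567, 1.0101, 8.0532)
after link 4: o_4 = (-8.8075, 2.6570, 8.5835)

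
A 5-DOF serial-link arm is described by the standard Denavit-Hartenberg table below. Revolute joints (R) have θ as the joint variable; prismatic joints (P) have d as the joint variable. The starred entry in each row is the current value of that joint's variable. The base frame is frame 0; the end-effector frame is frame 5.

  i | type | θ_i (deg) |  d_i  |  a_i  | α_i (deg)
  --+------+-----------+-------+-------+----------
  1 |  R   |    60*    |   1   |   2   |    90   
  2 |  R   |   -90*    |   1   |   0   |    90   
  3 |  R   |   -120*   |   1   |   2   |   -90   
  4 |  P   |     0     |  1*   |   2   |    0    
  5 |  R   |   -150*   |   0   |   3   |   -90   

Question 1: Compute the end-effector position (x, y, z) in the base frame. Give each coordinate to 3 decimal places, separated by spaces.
-0.868 -0.076 0.835

after link 1: o_1 = (1.0000, 1.7321, 1.0000)
after link 2: o_2 = (1.8660, 1.2321, 1.0000)
after link 3: o_3 = (-0.1340, 1.2321, 2.0000)
after link 4: o_4 = (-2.0670, 2.3481, 2.1340)
after link 5: o_5 = (-0.8684, -0.0760, 0.8349)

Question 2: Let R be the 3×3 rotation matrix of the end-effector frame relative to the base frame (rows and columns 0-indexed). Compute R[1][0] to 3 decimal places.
-0.808

End-effector x-axis (col 0 of R) = (0.3995,-0.8080,-0.4330)
R[1][0] = -0.8080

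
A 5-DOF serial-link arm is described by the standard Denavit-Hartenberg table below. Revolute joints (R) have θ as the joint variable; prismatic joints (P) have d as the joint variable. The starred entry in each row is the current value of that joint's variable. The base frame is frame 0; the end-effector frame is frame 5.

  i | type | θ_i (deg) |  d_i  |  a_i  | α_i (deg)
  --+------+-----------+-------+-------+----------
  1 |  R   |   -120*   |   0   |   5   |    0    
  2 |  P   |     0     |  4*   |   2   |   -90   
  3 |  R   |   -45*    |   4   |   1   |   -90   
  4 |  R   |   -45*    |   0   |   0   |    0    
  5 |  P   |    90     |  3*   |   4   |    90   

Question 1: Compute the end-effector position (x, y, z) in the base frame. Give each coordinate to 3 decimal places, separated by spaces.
after link 1: o_1 = (-2.5000, -4.3301, 0.0000)
after link 2: o_2 = (-3.5000, -6.0622, 4.0000)
after link 3: o_3 = (-0.3895, -8.6746, 4.7071)
after link 4: o_4 = (-0.3895, -8.6746, 4.7071)
after link 5: o_5 = (-4.8996, -10.8295, 4.5858)

-4.900 -10.830 4.586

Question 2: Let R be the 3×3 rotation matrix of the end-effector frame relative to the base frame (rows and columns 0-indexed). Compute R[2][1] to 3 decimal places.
-0.707

End-effector y-axis (col 1 of R) = (-0.3536,-0.6124,-0.7071)
R[2][1] = -0.7071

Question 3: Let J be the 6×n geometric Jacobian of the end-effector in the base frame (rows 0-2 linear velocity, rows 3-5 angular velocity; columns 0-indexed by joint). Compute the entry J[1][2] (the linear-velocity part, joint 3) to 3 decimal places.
-0.507

axis z_2 = (0.8660,-0.5000,0.0000); lever o_n−o_2 = (-1.3996,-4.7673,0.5858)
cross product → J_v[:, 2] = (-0.2929,-0.5073,-4.8284)
J_ω[:, 2] = z_2
entry J[1][2] = -0.5073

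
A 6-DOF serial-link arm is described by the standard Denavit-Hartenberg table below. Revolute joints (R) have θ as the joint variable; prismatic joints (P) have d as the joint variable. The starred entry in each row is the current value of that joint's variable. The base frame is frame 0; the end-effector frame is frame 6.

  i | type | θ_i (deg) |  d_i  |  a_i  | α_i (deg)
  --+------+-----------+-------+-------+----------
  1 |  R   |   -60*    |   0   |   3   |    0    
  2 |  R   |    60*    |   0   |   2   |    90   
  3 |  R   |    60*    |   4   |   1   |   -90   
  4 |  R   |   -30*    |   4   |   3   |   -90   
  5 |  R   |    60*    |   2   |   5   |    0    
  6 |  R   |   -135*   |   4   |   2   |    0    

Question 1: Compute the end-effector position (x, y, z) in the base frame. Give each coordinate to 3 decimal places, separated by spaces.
6.719 -4.411 8.778

after link 1: o_1 = (1.5000, -2.5981, 0.0000)
after link 2: o_2 = (3.5000, -2.5981, 0.0000)
after link 3: o_3 = (4.0000, -6.5981, 0.8660)
after link 4: o_4 = (1.8349, -8.0981, 5.1160)
after link 5: o_5 = (7.1675, -7.6160, 5.6920)
after link 6: o_6 = (6.7186, -4.4107, 8.7782)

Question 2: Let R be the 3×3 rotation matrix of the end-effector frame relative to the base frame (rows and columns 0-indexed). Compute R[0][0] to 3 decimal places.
-0.724

End-effector x-axis (col 0 of R) = (-0.7244,-0.1294,0.6771)
R[0][0] = -0.7244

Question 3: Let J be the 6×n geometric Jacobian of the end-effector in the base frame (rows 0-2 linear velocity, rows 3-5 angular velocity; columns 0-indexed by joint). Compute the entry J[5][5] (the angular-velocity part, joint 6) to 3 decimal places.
axis z_5 = (0.2500,0.8660,0.4330); lever o_n−o_5 = (-0.4489,3.2053,3.0862)
cross product → J_v[:, 5] = (1.2848,-0.9659,1.1901)
J_ω[:, 5] = z_5
entry J[5][5] = 0.4330

0.433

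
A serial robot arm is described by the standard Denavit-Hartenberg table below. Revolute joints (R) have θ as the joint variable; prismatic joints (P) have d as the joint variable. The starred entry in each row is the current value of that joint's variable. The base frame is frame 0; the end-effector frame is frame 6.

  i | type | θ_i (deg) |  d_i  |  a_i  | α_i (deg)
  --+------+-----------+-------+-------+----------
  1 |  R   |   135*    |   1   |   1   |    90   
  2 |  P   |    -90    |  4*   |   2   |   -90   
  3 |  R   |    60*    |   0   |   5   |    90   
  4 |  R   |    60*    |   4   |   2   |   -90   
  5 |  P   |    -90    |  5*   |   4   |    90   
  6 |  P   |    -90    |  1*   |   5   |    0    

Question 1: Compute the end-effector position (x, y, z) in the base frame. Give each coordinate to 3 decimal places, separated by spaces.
0.969 3.608 -10.678

after link 1: o_1 = (-0.7071, 0.7071, 1.0000)
after link 2: o_2 = (2.1213, 3.5355, -1.0000)
after link 3: o_3 = (-0.9405, 0.4737, -3.5000)
after link 4: o_4 = (-1.3634, 2.5003, -7.4641)
after link 5: o_5 = (0.9347, 8.3339, -8.7631)
after link 6: o_6 = (0.9693, 3.6083, -10.6782)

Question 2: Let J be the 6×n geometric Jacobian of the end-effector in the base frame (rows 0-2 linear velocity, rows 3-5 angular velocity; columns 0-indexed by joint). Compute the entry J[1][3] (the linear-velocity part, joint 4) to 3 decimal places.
axis z_3 = (0.3536,0.3536,-0.8660); lever o_n−o_3 = (1.9099,3.1346,-7.1782)
cross product → J_v[:, 3] = (0.1768,0.8839,0.4330)
J_ω[:, 3] = z_3
entry J[1][3] = 0.8839

0.884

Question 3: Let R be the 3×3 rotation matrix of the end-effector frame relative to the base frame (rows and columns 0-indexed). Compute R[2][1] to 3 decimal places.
End-effector y-axis (col 1 of R) = (0.3536,0.3536,-0.8660)
R[2][1] = -0.8660

-0.866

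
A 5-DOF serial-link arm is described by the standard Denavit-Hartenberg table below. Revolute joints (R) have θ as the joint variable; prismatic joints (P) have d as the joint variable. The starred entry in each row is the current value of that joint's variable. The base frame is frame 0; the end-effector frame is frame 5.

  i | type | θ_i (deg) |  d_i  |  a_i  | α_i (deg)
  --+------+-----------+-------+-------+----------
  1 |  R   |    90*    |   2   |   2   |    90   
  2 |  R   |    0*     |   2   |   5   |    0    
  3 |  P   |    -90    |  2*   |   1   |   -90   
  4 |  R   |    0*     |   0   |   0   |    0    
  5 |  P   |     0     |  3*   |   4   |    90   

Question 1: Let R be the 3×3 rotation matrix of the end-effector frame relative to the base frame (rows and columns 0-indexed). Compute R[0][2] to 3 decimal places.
End-effector z-axis (col 2 of R) = (1.0000,-0.0000,0.0000)
R[0][2] = 1.0000

1.000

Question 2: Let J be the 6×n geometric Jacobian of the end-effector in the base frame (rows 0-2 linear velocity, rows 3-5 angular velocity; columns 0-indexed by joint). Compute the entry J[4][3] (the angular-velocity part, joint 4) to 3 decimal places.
1.000

axis z_3 = (0.0000,1.0000,0.0000); lever o_n−o_3 = (0.0000,3.0000,-4.0000)
cross product → J_v[:, 3] = (-4.0000,0.0000,-0.0000)
J_ω[:, 3] = z_3
entry J[4][3] = 1.0000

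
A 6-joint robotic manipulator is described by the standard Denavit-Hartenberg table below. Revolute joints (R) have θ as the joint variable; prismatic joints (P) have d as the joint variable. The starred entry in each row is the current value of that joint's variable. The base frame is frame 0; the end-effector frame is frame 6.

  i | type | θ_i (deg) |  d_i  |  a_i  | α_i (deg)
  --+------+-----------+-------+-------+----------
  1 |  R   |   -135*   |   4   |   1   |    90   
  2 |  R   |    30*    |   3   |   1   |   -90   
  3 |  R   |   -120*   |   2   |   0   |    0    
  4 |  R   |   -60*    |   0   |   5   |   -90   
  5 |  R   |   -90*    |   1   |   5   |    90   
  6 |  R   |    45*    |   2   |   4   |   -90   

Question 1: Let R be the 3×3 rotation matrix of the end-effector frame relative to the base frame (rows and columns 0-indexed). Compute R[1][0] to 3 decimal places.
End-effector x-axis (col 0 of R) = (-0.2500,0.7500,0.6124)
R[1][0] = 0.7500

0.750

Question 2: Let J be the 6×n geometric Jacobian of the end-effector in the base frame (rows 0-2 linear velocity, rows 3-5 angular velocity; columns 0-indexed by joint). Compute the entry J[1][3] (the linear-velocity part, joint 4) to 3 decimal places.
axis z_3 = (0.3536,0.3536,0.8660); lever o_n−o_3 = (1.8978,7.3120,5.2796)
cross product → J_v[:, 3] = (-4.4657,-0.2231,1.9142)
J_ω[:, 3] = z_3
entry J[1][3] = -0.2231

-0.223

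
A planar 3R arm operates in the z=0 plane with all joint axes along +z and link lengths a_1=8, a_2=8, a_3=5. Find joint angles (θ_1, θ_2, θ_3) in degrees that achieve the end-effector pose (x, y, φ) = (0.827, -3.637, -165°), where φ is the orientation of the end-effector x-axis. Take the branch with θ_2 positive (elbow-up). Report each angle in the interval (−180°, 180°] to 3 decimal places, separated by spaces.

wrist centre = target − a_3·(cos φ, sin φ) = (5.6566, -2.3429)
cos θ_2 = (37.4867−8²−8²)/(2·8·8) = -0.7071; θ_2 = 135.0023° (elbow-up)
β = atan2(-2.3429,5.6566) = -22.4987°; ψ = atan2(5.6566,2.3429) = 67.5012°
θ_1 = β − ψ = -89.9999°
θ_3 = φ − θ_1 − θ_2 = 149.9976° (wrapped to (-180°,180°])

-90.000 135.002 149.998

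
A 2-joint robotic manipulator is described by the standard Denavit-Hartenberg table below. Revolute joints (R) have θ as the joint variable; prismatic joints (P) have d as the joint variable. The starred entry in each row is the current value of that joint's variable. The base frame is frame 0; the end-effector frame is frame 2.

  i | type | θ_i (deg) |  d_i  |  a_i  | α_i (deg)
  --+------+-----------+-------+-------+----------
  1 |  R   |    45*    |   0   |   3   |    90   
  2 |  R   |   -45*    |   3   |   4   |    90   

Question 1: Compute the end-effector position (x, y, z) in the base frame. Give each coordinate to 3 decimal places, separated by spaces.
6.243 2.000 -2.828

after link 1: o_1 = (2.1213, 2.1213, 0.0000)
after link 2: o_2 = (6.2426, 2.0000, -2.8284)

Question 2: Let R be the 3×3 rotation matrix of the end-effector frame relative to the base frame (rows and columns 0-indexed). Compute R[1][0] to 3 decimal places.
0.500

End-effector x-axis (col 0 of R) = (0.5000,0.5000,-0.7071)
R[1][0] = 0.5000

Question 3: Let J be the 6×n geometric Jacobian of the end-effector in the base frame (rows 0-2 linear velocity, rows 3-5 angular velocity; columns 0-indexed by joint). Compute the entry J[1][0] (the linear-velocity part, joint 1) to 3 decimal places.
axis z_0 = ẑ; lever o_n−o_0 = (6.2426,2.0000,-2.8284)
cross product → J_v[:, 0] = (-2.0000,6.2426,0.0000)
J_ω[:, 0] = z_0
entry J[1][0] = 6.2426

6.243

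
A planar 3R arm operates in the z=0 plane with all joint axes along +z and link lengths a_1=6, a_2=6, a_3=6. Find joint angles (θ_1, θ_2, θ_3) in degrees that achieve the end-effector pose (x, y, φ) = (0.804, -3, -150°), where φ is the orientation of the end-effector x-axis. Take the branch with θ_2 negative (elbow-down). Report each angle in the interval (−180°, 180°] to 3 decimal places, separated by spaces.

wrist centre = target − a_3·(cos φ, sin φ) = (6.0002, -0.0000)
cos θ_2 = (36.0018−6²−6²)/(2·6·6) = -0.5000; θ_2 = -119.9983° (elbow-down)
β = atan2(-0.0000,6.0002) = -0.0000°; ψ = atan2(-5.1962,3.0002) = -59.9992°
θ_1 = β − ψ = 59.9992°
θ_3 = φ − θ_1 − θ_2 = -90.0008° (wrapped to (-180°,180°])

59.999 -119.998 -90.001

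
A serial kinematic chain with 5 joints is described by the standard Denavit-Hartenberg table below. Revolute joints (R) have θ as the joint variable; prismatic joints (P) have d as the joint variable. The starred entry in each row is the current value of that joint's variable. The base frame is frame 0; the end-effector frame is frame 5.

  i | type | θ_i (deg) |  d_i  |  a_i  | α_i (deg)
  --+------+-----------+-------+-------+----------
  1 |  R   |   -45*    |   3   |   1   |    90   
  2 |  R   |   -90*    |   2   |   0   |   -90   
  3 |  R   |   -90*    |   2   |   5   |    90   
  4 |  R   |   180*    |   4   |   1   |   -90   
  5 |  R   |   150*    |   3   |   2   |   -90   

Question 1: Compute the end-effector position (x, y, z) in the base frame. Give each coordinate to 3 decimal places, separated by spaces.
-5.467 -5.467 6.000

after link 1: o_1 = (0.7071, -0.7071, 3.0000)
after link 2: o_2 = (-0.7071, -2.1213, 3.0000)
after link 3: o_3 = (-2.8284, -7.0711, 3.0000)
after link 4: o_4 = (-2.1213, -6.3640, 7.0000)
after link 5: o_5 = (-5.4674, -5.4674, 6.0000)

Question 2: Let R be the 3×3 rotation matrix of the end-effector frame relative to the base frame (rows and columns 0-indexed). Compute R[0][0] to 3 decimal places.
End-effector x-axis (col 0 of R) = (-0.6124,-0.6124,-0.5000)
R[0][0] = -0.6124

-0.612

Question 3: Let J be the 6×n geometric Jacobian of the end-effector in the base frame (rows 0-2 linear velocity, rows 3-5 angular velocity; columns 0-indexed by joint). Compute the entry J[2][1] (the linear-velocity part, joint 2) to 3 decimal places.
axis z_1 = (-0.7071,-0.7071,0.0000); lever o_n−o_1 = (-6.1745,-4.7603,3.0000)
cross product → J_v[:, 1] = (-2.1213,2.1213,-1.0000)
J_ω[:, 1] = z_1
entry J[2][1] = -1.0000

-1.000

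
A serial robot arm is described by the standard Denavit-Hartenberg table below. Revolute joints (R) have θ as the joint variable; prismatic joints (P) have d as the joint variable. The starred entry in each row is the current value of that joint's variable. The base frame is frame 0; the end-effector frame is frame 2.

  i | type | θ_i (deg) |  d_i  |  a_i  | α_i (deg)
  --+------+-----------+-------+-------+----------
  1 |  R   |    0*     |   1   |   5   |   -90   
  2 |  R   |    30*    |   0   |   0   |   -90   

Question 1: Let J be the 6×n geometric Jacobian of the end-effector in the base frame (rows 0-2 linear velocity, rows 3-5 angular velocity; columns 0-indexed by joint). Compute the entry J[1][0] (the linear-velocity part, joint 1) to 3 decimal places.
axis z_0 = ẑ; lever o_n−o_0 = (5.0000,0.0000,1.0000)
cross product → J_v[:, 0] = (0.0000,5.0000,0.0000)
J_ω[:, 0] = z_0
entry J[1][0] = 5.0000

5.000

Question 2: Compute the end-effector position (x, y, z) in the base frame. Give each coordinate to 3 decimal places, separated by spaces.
after link 1: o_1 = (5.0000, 0.0000, 1.0000)
after link 2: o_2 = (5.0000, 0.0000, 1.0000)

5.000 0.000 1.000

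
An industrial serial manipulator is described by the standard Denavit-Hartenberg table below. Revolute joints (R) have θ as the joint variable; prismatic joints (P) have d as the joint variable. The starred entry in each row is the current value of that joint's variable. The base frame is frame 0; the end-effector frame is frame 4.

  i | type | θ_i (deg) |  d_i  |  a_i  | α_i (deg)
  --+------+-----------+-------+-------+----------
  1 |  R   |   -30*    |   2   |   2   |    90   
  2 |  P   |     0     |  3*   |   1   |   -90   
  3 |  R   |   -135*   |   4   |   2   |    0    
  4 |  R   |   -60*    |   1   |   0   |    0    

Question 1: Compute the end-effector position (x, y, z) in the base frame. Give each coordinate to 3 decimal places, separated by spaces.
after link 1: o_1 = (1.7321, -1.0000, 2.0000)
after link 2: o_2 = (1.0981, -4.0981, 2.0000)
after link 3: o_3 = (-0.8338, -4.6157, 6.0000)
after link 4: o_4 = (-0.8338, -4.6157, 7.0000)

-0.834 -4.616 7.000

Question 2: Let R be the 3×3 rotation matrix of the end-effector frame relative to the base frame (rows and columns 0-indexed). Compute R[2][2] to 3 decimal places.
End-effector z-axis (col 2 of R) = (0.0000,0.0000,1.0000)
R[2][2] = 1.0000

1.000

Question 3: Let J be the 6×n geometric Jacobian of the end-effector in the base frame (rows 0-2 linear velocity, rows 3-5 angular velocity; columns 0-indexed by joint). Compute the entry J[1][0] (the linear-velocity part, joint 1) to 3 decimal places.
-0.834

axis z_0 = ẑ; lever o_n−o_0 = (-0.8338,-4.6157,7.0000)
cross product → J_v[:, 0] = (4.6157,-0.8338,0.0000)
J_ω[:, 0] = z_0
entry J[1][0] = -0.8338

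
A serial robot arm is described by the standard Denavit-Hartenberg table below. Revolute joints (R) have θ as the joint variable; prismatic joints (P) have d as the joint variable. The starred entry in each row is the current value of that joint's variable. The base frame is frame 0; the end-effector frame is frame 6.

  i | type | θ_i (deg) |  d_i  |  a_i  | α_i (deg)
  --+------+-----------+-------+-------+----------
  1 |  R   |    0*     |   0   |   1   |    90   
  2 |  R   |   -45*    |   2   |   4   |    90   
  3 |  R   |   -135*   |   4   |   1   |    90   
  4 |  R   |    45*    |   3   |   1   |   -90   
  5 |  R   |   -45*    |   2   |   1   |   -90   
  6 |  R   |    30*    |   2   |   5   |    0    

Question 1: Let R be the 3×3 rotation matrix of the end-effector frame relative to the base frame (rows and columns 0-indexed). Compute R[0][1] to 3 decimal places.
0.605

End-effector y-axis (col 1 of R) = (0.6054,0.5062,0.6142)
R[0][1] = 0.6054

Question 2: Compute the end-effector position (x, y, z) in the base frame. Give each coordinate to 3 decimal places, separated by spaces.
after link 1: o_1 = (1.0000, 0.0000, 0.0000)
after link 2: o_2 = (3.8284, -2.0000, -2.8284)
after link 3: o_3 = (0.5000, -1.2929, -5.1569)
after link 4: o_4 = (-1.8536, -2.9142, -3.8033)
after link 5: o_5 = (-3.1036, -4.0607, -5.2604)
after link 6: o_6 = (-7.3818, -1.7377, -2.9582)

-7.382 -1.738 -2.958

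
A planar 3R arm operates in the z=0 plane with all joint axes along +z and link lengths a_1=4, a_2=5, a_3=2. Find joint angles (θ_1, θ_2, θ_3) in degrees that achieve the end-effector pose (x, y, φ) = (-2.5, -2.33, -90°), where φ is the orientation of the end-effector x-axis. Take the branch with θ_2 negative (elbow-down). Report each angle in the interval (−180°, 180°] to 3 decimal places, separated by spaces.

wrist centre = target − a_3·(cos φ, sin φ) = (-2.5000, -0.3300)
cos θ_2 = (6.3589−4²−5²)/(2·4·5) = -0.8660; θ_2 = -150.0002° (elbow-down)
β = atan2(-0.3300,-2.5000) = -172.4804°; ψ = atan2(-2.5000,-0.3301) = -97.5227°
θ_1 = β − ψ = -74.9577°
θ_3 = φ − θ_1 − θ_2 = 134.9579° (wrapped to (-180°,180°])

-74.958 -150.000 134.958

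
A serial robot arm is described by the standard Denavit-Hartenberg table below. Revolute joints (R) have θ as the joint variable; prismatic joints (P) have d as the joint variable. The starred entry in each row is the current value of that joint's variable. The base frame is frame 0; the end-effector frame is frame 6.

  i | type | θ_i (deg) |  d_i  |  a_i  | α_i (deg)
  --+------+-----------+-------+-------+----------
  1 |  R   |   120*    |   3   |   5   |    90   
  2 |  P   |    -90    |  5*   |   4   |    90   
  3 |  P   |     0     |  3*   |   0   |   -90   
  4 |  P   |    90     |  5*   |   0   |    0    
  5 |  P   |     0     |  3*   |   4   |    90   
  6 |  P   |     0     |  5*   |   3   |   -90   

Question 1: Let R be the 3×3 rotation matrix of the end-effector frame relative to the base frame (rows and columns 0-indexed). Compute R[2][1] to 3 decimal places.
1.000

End-effector y-axis (col 1 of R) = (-0.0000,-0.0000,1.0000)
R[2][1] = 1.0000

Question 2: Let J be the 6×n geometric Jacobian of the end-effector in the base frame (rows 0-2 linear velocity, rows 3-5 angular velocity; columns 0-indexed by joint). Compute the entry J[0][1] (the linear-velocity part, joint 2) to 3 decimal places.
prismatic axis z_1 = (0.8660,0.5000,0.0000)
J_v[:, 1] = z_1; J_ω[:, 1] = (0,0,0)
entry J[0][1] = 0.8660

0.866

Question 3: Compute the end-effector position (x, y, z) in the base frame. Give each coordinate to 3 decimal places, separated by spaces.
6.758 14.294 -6.000

after link 1: o_1 = (-2.5000, 4.3301, 3.0000)
after link 2: o_2 = (1.8301, 6.8301, -1.0000)
after link 3: o_3 = (3.3301, 4.2321, -1.0000)
after link 4: o_4 = (7.6603, 6.7321, -1.0000)
after link 5: o_5 = (8.2583, 11.6962, -1.0000)
after link 6: o_6 = (6.7583, 14.2942, -6.0000)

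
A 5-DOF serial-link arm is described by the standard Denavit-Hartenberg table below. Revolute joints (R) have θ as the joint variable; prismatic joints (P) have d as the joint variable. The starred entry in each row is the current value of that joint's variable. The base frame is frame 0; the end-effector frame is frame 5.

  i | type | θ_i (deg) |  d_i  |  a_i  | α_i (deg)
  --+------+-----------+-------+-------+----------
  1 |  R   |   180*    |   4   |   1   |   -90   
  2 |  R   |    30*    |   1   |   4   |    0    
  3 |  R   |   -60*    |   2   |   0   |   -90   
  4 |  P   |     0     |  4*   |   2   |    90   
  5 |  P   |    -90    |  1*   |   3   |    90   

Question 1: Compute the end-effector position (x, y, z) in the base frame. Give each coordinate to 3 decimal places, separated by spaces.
after link 1: o_1 = (-1.0000, 0.0000, 4.0000)
after link 2: o_2 = (-4.4641, -1.0000, 2.0000)
after link 3: o_3 = (-4.4641, -3.0000, 2.0000)
after link 4: o_4 = (-8.1962, -3.0000, -0.4641)
after link 5: o_5 = (-6.6962, -4.0000, 2.1340)

-6.696 -4.000 2.134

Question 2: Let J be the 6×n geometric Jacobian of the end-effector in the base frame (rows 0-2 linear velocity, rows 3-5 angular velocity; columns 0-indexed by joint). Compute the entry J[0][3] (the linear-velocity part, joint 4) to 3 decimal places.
-0.500

prismatic axis z_3 = (-0.5000,-0.0000,-0.8660)
J_v[:, 3] = z_3; J_ω[:, 3] = (0,0,0)
entry J[0][3] = -0.5000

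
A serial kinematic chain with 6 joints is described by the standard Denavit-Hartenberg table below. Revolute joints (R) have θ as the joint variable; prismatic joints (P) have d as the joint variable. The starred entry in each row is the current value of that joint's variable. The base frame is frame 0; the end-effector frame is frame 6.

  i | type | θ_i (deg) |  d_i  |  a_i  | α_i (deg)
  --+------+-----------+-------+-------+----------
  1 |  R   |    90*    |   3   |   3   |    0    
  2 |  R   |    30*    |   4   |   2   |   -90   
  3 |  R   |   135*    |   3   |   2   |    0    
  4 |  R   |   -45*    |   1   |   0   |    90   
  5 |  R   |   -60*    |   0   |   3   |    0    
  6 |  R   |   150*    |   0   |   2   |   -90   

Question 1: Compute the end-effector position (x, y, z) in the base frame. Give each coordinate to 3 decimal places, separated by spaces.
-3.239 1.806 4.086

after link 1: o_1 = (0.0000, 3.0000, 3.0000)
after link 2: o_2 = (-1.0000, 4.7321, 7.0000)
after link 3: o_3 = (-2.8910, 2.0073, 5.5858)
after link 4: o_4 = (-3.7570, 1.5073, 5.5858)
after link 5: o_5 = (-1.5070, 2.8063, 4.0858)
after link 6: o_6 = (-3.2390, 1.8063, 4.0858)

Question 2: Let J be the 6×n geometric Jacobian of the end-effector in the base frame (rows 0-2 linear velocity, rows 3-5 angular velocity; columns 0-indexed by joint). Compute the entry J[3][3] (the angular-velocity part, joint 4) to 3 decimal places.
-0.866

axis z_3 = (-0.8660,-0.5000,0.0000); lever o_n−o_3 = (-0.3481,-0.2010,-1.5000)
cross product → J_v[:, 3] = (0.7500,-1.2990,-0.0000)
J_ω[:, 3] = z_3
entry J[3][3] = -0.8660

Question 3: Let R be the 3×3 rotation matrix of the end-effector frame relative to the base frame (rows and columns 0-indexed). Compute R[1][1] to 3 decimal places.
End-effector y-axis (col 1 of R) = (0.5000,-0.8660,0.0000)
R[1][1] = -0.8660

-0.866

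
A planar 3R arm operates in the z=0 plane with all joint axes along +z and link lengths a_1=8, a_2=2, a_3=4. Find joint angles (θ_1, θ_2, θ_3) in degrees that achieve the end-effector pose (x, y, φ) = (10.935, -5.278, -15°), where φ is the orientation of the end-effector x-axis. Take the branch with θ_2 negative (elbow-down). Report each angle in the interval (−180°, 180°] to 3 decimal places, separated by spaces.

-16.928 -89.993 91.921

wrist centre = target − a_3·(cos φ, sin φ) = (7.0713, -4.2427)
cos θ_2 = (68.0039−8²−2²)/(2·8·2) = 0.0001; θ_2 = -89.9929° (elbow-down)
β = atan2(-4.2427,7.0713) = -30.9634°; ψ = atan2(-2.0000,8.0002) = -14.0358°
θ_1 = β − ψ = -16.9276°
θ_3 = φ − θ_1 − θ_2 = 91.9205° (wrapped to (-180°,180°])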